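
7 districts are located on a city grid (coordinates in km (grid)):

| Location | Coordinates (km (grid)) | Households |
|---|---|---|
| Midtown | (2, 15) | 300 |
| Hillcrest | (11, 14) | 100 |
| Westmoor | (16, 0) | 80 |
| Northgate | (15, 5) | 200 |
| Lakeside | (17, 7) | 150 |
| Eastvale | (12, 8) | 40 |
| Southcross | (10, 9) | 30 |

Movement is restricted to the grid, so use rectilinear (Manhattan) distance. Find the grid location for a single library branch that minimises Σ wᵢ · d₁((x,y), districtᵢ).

(12, 8)

Manhattan distance separates: Σwᵢ(|x−xᵢ|+|y−yᵢ|) = Σwᵢ|x−xᵢ| + Σwᵢ|y−yᵢ|, so x and y are optimised independently as 1-D weighted medians.
Total weight W = 900; half = 450.
x-coordinate, sorted with cumulative weight:
  x=2 (Midtown, w=300) cum 300
  x=10 (Southcross, w=30) cum 330
  x=11 (Hillcrest, w=100) cum 430
  x=12 (Eastvale, w=40) cum 470  ← median
  x=15 (Northgate, w=200) cum 670
  x=16 (Westmoor, w=80) cum 750
  x=17 (Lakeside, w=150) cum 900
⇒ x* = 12
y-coordinate, sorted with cumulative weight:
  y=0 (Westmoor, w=80) cum 80
  y=5 (Northgate, w=200) cum 280
  y=7 (Lakeside, w=150) cum 430
  y=8 (Eastvale, w=40) cum 470  ← median
  y=9 (Southcross, w=30) cum 500
  y=14 (Hillcrest, w=100) cum 600
  y=15 (Midtown, w=300) cum 900
⇒ y* = 8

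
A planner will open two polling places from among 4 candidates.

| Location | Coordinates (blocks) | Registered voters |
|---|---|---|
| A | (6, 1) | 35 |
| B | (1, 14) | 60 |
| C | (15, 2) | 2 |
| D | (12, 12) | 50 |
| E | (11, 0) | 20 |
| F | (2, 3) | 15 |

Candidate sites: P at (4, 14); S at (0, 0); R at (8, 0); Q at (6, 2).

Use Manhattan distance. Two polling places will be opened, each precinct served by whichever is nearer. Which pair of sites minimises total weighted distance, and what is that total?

Evaluate every pair (each demand assigned to the nearer of the two):
  {P, Q}: total = 948
  {P, R}: total = 998
  {P, S}: total = 1254
  {S, R}: total = 1958
  {S, Q}: total = 1968
  {R, Q}: total = 2008
Best pair: {P, Q} with total 948.

{P, Q}, total 948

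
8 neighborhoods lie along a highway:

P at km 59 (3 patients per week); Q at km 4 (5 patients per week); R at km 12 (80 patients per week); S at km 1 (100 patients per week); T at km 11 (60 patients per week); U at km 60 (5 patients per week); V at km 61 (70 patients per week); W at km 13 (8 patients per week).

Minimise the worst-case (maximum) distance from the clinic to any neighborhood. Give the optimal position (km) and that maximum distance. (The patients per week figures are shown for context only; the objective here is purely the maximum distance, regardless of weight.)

The 1-center on a line is the midpoint of the two extreme points: leftmost at 1, rightmost at 61.
Optimal location = (1 + 61)/2 = 31; maximum distance = (61 − 1)/2 = 30.

location 31, max distance 30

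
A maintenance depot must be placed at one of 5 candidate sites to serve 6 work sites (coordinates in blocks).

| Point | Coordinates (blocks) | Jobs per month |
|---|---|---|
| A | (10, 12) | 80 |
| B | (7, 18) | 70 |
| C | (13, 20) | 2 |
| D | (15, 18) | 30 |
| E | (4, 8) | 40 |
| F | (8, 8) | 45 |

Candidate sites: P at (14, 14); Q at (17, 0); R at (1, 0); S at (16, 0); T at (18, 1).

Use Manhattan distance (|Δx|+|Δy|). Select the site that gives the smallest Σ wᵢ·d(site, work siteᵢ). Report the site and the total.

P, total 2594 blocks

Total weighted distance at each candidate:
  P (14, 14): total = 2594
  Q (17, 0): total = 5733
  R (1, 0): total = 5499
  S (16, 0): total = 5466
  T (18, 1): total = 5733
Minimum is at P with total 2594 blocks.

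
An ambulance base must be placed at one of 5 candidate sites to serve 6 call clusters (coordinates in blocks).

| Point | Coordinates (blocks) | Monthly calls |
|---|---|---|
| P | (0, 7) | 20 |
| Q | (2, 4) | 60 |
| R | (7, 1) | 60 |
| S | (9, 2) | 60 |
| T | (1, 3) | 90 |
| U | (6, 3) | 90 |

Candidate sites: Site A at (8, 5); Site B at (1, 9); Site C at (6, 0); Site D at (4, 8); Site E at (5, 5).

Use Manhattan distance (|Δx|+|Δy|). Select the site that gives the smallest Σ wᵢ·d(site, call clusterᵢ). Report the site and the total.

Total weighted distance at each candidate:
  Site A (8, 5): total = 2330
  Site B (1, 9): total = 3690
  Site C (6, 0): total = 2150
  Site D (4, 8): total = 3070
  Site E (5, 5): total = 1970
Minimum is at Site E with total 1970 blocks.

Site E, total 1970 blocks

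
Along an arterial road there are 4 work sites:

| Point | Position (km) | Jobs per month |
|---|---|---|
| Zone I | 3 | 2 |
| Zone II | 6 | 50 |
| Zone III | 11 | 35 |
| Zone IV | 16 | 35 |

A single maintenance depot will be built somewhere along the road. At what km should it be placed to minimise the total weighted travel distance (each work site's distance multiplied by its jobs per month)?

x = 11

For a sum of weighted absolute distances on a line, the optimum is the weighted median (not the mean). Total weight W = 122; half-weight = 61.
Sort by position and accumulate weight:
  km 3 (Zone I, w=2) → cum 2
  km 6 (Zone II, w=50) → cum 52
  km 11 (Zone III, w=35) → cum 87  ≥ 61 → median here
  km 16 (Zone IV, w=35) → cum 122
Optimal location: km 11.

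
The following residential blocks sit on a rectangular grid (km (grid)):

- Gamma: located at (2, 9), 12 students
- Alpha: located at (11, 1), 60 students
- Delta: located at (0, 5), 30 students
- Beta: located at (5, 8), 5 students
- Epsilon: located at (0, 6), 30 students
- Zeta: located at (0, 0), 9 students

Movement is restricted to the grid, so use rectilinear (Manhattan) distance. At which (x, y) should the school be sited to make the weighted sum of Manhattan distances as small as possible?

Manhattan distance separates: Σwᵢ(|x−xᵢ|+|y−yᵢ|) = Σwᵢ|x−xᵢ| + Σwᵢ|y−yᵢ|, so x and y are optimised independently as 1-D weighted medians.
Total weight W = 146; half = 73.
x-coordinate, sorted with cumulative weight:
  x=0 (Delta, w=30) cum 30
  x=0 (Epsilon, w=30) cum 60
  x=0 (Zeta, w=9) cum 69
  x=2 (Gamma, w=12) cum 81  ← median
  x=5 (Beta, w=5) cum 86
  x=11 (Alpha, w=60) cum 146
⇒ x* = 2
y-coordinate, sorted with cumulative weight:
  y=0 (Zeta, w=9) cum 9
  y=1 (Alpha, w=60) cum 69
  y=5 (Delta, w=30) cum 99  ← median
  y=6 (Epsilon, w=30) cum 129
  y=8 (Beta, w=5) cum 134
  y=9 (Gamma, w=12) cum 146
⇒ y* = 5

(2, 5)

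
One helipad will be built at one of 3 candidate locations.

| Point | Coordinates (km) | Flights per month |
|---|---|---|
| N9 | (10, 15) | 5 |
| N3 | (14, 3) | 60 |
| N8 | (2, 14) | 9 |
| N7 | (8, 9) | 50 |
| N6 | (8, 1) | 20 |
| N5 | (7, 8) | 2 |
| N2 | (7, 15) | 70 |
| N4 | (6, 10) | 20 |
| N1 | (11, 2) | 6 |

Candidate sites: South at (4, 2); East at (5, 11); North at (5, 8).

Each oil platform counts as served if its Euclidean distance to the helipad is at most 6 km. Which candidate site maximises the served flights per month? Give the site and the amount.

Coverage radius r = 6 km; a point is covered iff (Δx)²+(Δy)² ≤ 6² = 36.
  South (4, 2): covers {N6} → 20
  East (5, 11): covers {N8, N7, N5, N2, N4} → 151
  North (5, 8): covers {N7, N5, N4} → 72
Maximum coverage at East: 151 flights per month.

East, covering 151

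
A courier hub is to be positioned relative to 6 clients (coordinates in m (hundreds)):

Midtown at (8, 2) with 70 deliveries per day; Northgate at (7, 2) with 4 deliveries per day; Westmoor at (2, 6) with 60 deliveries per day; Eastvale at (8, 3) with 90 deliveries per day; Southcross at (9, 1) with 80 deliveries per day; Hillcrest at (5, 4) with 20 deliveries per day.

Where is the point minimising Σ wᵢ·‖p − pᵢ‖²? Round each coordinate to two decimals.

(6.94, 2.90)

The minimiser of Σwᵢ‖p−pᵢ‖² is the weighted centroid p* = (Σwᵢpᵢ)/(Σwᵢ).
Σwᵢ = 324.
Σwᵢxᵢ = 70·8 + 4·7 + 60·2 + 90·8 + 80·9 + 20·5 = 2248.
Σwᵢyᵢ = 70·2 + 4·2 + 60·6 + 90·3 + 80·1 + 20·4 = 938.
x* = 2248/324 = 6.94, y* = 938/324 = 2.90.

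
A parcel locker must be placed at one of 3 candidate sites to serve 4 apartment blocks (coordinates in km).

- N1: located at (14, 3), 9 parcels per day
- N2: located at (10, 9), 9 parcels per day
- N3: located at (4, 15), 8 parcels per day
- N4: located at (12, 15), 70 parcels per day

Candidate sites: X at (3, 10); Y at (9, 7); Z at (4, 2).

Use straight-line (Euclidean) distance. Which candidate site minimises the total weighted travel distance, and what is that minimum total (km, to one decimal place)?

Total weighted distance at each candidate:
  X (3, 10): total = 942.5
  Y (9, 7): total = 751.3
  Z (4, 2): total = 1345.9
Minimum is at Y with total 751.3 km.

Y, total 751.3 km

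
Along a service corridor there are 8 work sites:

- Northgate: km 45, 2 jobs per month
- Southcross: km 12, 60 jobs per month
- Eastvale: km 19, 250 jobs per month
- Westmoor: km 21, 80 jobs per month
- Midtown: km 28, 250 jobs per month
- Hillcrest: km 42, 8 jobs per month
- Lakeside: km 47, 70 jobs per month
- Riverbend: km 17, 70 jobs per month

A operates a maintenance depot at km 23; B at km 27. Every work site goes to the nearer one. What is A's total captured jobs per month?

The indifferent point is the midpoint (23+27)/2 = 25; work sites left of it (closer to A at 23) go to A, those right go to B.
  Southcross at 12 (w=60) → A
  Riverbend at 17 (w=70) → A
  Eastvale at 19 (w=250) → A
  Westmoor at 21 (w=80) → A
  Midtown at 28 (w=250) → B
  Hillcrest at 42 (w=8) → B
  Northgate at 45 (w=2) → B
  Lakeside at 47 (w=70) → B
A captures 460; B captures 330.

460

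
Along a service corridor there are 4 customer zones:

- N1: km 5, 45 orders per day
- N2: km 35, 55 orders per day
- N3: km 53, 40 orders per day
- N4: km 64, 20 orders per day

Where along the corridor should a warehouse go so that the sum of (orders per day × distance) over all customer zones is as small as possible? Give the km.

For a sum of weighted absolute distances on a line, the optimum is the weighted median (not the mean). Total weight W = 160; half-weight = 80.
Sort by position and accumulate weight:
  km 5 (N1, w=45) → cum 45
  km 35 (N2, w=55) → cum 100  ≥ 80 → median here
  km 53 (N3, w=40) → cum 140
  km 64 (N4, w=20) → cum 160
Optimal location: km 35.

x = 35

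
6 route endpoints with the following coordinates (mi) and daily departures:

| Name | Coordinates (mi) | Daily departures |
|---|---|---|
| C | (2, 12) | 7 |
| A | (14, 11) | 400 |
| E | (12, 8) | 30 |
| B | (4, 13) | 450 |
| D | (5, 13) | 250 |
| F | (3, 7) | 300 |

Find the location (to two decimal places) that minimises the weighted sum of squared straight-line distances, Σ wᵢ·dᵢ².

(6.91, 11.08)

The minimiser of Σwᵢ‖p−pᵢ‖² is the weighted centroid p* = (Σwᵢpᵢ)/(Σwᵢ).
Σwᵢ = 1437.
Σwᵢxᵢ = 7·2 + 400·14 + 30·12 + 450·4 + 250·5 + 300·3 = 9924.
Σwᵢyᵢ = 7·12 + 400·11 + 30·8 + 450·13 + 250·13 + 300·7 = 15924.
x* = 9924/1437 = 6.91, y* = 15924/1437 = 11.08.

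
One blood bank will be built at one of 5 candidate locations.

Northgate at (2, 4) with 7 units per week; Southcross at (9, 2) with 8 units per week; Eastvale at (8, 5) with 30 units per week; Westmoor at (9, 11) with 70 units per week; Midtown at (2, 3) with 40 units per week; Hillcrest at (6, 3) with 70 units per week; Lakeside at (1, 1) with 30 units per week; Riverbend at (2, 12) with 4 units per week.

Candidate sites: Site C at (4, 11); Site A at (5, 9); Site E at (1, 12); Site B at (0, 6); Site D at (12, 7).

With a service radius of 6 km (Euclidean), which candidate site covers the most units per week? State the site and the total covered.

Coverage radius r = 6 km; a point is covered iff (Δx)²+(Δy)² ≤ 6² = 36.
  Site C (4, 11): covers {Westmoor, Riverbend} → 74
  Site A (5, 9): covers {Northgate, Eastvale, Westmoor, Riverbend} → 111
  Site E (1, 12): covers {Riverbend} → 4
  Site B (0, 6): covers {Northgate, Midtown, Lakeside} → 77
  Site D (12, 7): covers {Southcross, Eastvale, Westmoor} → 108
Maximum coverage at Site A: 111 units per week.

Site A, covering 111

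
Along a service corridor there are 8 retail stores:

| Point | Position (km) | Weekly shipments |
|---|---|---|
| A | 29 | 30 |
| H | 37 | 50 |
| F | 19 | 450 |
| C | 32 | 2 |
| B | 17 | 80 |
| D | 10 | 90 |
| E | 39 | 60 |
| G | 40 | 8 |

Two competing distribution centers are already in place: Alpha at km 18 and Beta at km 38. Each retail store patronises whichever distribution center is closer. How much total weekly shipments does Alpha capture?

The indifferent point is the midpoint (18+38)/2 = 28; retail stores left of it (closer to Alpha at 18) go to Alpha, those right go to Beta.
  D at 10 (w=90) → Alpha
  B at 17 (w=80) → Alpha
  F at 19 (w=450) → Alpha
  A at 29 (w=30) → Beta
  C at 32 (w=2) → Beta
  H at 37 (w=50) → Beta
  E at 39 (w=60) → Beta
  G at 40 (w=8) → Beta
Alpha captures 620; Beta captures 150.

620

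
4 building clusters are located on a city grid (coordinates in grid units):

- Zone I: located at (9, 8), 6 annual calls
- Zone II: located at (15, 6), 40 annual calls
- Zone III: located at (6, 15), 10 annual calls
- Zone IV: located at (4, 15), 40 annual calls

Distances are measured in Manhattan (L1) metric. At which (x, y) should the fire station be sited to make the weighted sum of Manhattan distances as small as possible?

(6, 15)

Manhattan distance separates: Σwᵢ(|x−xᵢ|+|y−yᵢ|) = Σwᵢ|x−xᵢ| + Σwᵢ|y−yᵢ|, so x and y are optimised independently as 1-D weighted medians.
Total weight W = 96; half = 48.
x-coordinate, sorted with cumulative weight:
  x=4 (Zone IV, w=40) cum 40
  x=6 (Zone III, w=10) cum 50  ← median
  x=9 (Zone I, w=6) cum 56
  x=15 (Zone II, w=40) cum 96
⇒ x* = 6
y-coordinate, sorted with cumulative weight:
  y=6 (Zone II, w=40) cum 40
  y=8 (Zone I, w=6) cum 46
  y=15 (Zone III, w=10) cum 56  ← median
  y=15 (Zone IV, w=40) cum 96
⇒ y* = 15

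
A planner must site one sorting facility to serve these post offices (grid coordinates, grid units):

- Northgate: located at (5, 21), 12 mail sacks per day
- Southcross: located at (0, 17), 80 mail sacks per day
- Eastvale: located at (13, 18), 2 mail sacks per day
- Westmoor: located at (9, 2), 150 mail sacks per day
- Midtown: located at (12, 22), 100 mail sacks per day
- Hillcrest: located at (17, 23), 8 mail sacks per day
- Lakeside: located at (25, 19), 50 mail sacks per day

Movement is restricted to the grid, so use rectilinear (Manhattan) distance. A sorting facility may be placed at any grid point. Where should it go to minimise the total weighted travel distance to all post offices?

(9, 17)

Manhattan distance separates: Σwᵢ(|x−xᵢ|+|y−yᵢ|) = Σwᵢ|x−xᵢ| + Σwᵢ|y−yᵢ|, so x and y are optimised independently as 1-D weighted medians.
Total weight W = 402; half = 201.
x-coordinate, sorted with cumulative weight:
  x=0 (Southcross, w=80) cum 80
  x=5 (Northgate, w=12) cum 92
  x=9 (Westmoor, w=150) cum 242  ← median
  x=12 (Midtown, w=100) cum 342
  x=13 (Eastvale, w=2) cum 344
  x=17 (Hillcrest, w=8) cum 352
  x=25 (Lakeside, w=50) cum 402
⇒ x* = 9
y-coordinate, sorted with cumulative weight:
  y=2 (Westmoor, w=150) cum 150
  y=17 (Southcross, w=80) cum 230  ← median
  y=18 (Eastvale, w=2) cum 232
  y=19 (Lakeside, w=50) cum 282
  y=21 (Northgate, w=12) cum 294
  y=22 (Midtown, w=100) cum 394
  y=23 (Hillcrest, w=8) cum 402
⇒ y* = 17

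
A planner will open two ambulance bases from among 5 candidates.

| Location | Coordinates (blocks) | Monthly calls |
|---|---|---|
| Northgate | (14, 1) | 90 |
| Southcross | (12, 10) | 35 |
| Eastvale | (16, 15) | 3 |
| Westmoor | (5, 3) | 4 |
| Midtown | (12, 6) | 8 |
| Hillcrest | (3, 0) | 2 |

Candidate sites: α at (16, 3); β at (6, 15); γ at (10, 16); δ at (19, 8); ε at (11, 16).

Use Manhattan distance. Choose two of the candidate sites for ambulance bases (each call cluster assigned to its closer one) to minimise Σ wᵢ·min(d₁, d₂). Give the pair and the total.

Evaluate every pair (each demand assigned to the nearer of the two):
  {α, ε}: total = 755
  {α, γ}: total = 793
  {α, δ}: total = 837
  {α, β}: total = 907
  {δ, ε}: total = 1539
  {γ, δ}: total = 1571
  {β, δ}: total = 1585
  {β, ε}: total = 2059
  {γ, ε}: total = 2089
  {β, γ}: total = 2195
Best pair: {α, ε} with total 755.

{α, ε}, total 755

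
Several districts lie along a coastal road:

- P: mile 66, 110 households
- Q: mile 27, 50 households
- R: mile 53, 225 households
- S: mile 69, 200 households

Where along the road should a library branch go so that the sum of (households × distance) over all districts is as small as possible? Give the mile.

For a sum of weighted absolute distances on a line, the optimum is the weighted median (not the mean). Total weight W = 585; half-weight = 292.5.
Sort by position and accumulate weight:
  mile 27 (Q, w=50) → cum 50
  mile 53 (R, w=225) → cum 275
  mile 66 (P, w=110) → cum 385  ≥ 292.5 → median here
  mile 69 (S, w=200) → cum 585
Optimal location: mile 66.

x = 66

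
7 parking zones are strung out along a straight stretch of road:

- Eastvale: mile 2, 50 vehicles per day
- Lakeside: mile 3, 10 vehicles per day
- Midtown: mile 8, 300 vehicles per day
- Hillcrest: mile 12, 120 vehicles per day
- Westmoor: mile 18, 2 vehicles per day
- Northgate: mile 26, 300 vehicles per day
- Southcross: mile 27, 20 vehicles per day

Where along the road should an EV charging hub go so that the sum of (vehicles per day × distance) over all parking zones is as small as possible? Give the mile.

For a sum of weighted absolute distances on a line, the optimum is the weighted median (not the mean). Total weight W = 802; half-weight = 401.
Sort by position and accumulate weight:
  mile 2 (Eastvale, w=50) → cum 50
  mile 3 (Lakeside, w=10) → cum 60
  mile 8 (Midtown, w=300) → cum 360
  mile 12 (Hillcrest, w=120) → cum 480  ≥ 401 → median here
  mile 18 (Westmoor, w=2) → cum 482
  mile 26 (Northgate, w=300) → cum 782
  mile 27 (Southcross, w=20) → cum 802
Optimal location: mile 12.

x = 12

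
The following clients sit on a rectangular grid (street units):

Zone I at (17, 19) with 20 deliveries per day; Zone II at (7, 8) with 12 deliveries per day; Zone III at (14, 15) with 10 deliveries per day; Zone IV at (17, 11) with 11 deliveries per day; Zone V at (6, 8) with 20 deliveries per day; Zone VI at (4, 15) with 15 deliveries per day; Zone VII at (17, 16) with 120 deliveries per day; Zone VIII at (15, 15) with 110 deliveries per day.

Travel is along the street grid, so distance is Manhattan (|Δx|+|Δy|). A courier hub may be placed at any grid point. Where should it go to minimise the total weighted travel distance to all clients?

Manhattan distance separates: Σwᵢ(|x−xᵢ|+|y−yᵢ|) = Σwᵢ|x−xᵢ| + Σwᵢ|y−yᵢ|, so x and y are optimised independently as 1-D weighted medians.
Total weight W = 318; half = 159.
x-coordinate, sorted with cumulative weight:
  x=4 (Zone VI, w=15) cum 15
  x=6 (Zone V, w=20) cum 35
  x=7 (Zone II, w=12) cum 47
  x=14 (Zone III, w=10) cum 57
  x=15 (Zone VIII, w=110) cum 167  ← median
  x=17 (Zone I, w=20) cum 187
  x=17 (Zone IV, w=11) cum 198
  x=17 (Zone VII, w=120) cum 318
⇒ x* = 15
y-coordinate, sorted with cumulative weight:
  y=8 (Zone II, w=12) cum 12
  y=8 (Zone V, w=20) cum 32
  y=11 (Zone IV, w=11) cum 43
  y=15 (Zone III, w=10) cum 53
  y=15 (Zone VI, w=15) cum 68
  y=15 (Zone VIII, w=110) cum 178  ← median
  y=16 (Zone VII, w=120) cum 298
  y=19 (Zone I, w=20) cum 318
⇒ y* = 15

(15, 15)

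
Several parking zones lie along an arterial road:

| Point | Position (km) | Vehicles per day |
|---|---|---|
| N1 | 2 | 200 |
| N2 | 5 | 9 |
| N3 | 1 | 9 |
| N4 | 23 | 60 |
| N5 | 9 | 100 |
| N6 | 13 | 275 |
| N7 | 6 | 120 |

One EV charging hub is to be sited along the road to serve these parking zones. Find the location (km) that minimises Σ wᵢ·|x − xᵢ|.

For a sum of weighted absolute distances on a line, the optimum is the weighted median (not the mean). Total weight W = 773; half-weight = 386.5.
Sort by position and accumulate weight:
  km 1 (N3, w=9) → cum 9
  km 2 (N1, w=200) → cum 209
  km 5 (N2, w=9) → cum 218
  km 6 (N7, w=120) → cum 338
  km 9 (N5, w=100) → cum 438  ≥ 386.5 → median here
  km 13 (N6, w=275) → cum 713
  km 23 (N4, w=60) → cum 773
Optimal location: km 9.

x = 9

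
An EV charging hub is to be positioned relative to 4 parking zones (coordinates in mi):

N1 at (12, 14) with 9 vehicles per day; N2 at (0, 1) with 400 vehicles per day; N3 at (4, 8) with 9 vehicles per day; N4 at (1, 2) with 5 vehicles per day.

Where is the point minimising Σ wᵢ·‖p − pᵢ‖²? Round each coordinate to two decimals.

The minimiser of Σwᵢ‖p−pᵢ‖² is the weighted centroid p* = (Σwᵢpᵢ)/(Σwᵢ).
Σwᵢ = 423.
Σwᵢxᵢ = 9·12 + 400·0 + 9·4 + 5·1 = 149.
Σwᵢyᵢ = 9·14 + 400·1 + 9·8 + 5·2 = 608.
x* = 149/423 = 0.35, y* = 608/423 = 1.44.

(0.35, 1.44)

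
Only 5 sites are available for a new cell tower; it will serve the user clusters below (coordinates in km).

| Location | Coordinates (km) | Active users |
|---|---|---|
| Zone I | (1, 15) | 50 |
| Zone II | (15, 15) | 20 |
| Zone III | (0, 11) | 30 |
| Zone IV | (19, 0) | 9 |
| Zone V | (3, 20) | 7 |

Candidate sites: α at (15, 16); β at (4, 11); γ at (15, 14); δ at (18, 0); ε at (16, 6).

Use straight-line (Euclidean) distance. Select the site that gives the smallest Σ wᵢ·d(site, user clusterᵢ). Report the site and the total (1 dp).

Total weighted distance at each candidate:
  α (15, 16): total = 1433.1
  β (4, 11): total = 834.9
  γ (15, 14): total = 1405.7
  δ (18, 0): total = 2256.4
  ε (16, 6): total = 1752.8
Minimum is at β with total 834.9 km.

β, total 834.9 km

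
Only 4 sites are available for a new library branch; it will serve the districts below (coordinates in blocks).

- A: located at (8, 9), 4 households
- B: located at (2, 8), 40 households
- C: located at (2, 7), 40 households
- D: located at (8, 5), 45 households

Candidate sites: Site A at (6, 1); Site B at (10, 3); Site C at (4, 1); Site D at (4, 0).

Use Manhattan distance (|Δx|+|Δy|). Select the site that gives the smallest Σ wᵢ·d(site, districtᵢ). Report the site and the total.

Total weighted distance at each candidate:
  Site A (6, 1): total = 1150
  Site B (10, 3): total = 1212
  Site C (4, 1): total = 1088
  Site D (4, 0): total = 1217
Minimum is at Site C with total 1088 blocks.

Site C, total 1088 blocks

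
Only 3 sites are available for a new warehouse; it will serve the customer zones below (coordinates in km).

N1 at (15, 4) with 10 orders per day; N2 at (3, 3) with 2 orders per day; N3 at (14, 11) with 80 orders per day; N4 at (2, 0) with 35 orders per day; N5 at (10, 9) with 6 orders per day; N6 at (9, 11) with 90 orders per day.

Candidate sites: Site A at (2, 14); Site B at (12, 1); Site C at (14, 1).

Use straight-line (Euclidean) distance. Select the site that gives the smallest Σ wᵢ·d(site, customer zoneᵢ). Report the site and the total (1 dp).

Total weighted distance at each candidate:
  Site A (2, 14): total = 2407.7
  Site B (12, 1): total = 2217.6
  Site C (14, 1): total = 2335.3
Minimum is at Site B with total 2217.6 km.

Site B, total 2217.6 km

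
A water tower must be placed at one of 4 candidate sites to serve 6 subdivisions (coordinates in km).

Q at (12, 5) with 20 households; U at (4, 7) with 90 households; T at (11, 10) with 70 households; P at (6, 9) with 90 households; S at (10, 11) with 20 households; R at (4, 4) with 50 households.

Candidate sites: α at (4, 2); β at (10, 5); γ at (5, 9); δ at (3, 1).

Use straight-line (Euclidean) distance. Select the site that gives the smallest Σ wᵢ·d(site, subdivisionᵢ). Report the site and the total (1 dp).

γ, total 1240.9 km

Total weighted distance at each candidate:
  α (4, 2): total = 2336.5
  β (10, 5): total = 1899.4
  γ (5, 9): total = 1240.9
  δ (3, 1): total = 2758.5
Minimum is at γ with total 1240.9 km.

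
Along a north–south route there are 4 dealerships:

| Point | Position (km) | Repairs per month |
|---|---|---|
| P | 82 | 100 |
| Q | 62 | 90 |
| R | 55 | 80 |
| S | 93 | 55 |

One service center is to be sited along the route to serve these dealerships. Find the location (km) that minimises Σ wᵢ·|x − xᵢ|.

For a sum of weighted absolute distances on a line, the optimum is the weighted median (not the mean). Total weight W = 325; half-weight = 162.5.
Sort by position and accumulate weight:
  km 55 (R, w=80) → cum 80
  km 62 (Q, w=90) → cum 170  ≥ 162.5 → median here
  km 82 (P, w=100) → cum 270
  km 93 (S, w=55) → cum 325
Optimal location: km 62.

x = 62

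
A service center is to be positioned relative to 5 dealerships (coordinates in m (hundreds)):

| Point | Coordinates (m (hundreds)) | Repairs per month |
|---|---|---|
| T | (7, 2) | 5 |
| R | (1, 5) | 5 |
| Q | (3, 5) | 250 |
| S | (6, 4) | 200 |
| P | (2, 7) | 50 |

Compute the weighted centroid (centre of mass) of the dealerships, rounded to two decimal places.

(4.10, 4.77)

The minimiser of Σwᵢ‖p−pᵢ‖² is the weighted centroid p* = (Σwᵢpᵢ)/(Σwᵢ).
Σwᵢ = 510.
Σwᵢxᵢ = 5·7 + 5·1 + 250·3 + 200·6 + 50·2 = 2090.
Σwᵢyᵢ = 5·2 + 5·5 + 250·5 + 200·4 + 50·7 = 2435.
x* = 2090/510 = 4.10, y* = 2435/510 = 4.77.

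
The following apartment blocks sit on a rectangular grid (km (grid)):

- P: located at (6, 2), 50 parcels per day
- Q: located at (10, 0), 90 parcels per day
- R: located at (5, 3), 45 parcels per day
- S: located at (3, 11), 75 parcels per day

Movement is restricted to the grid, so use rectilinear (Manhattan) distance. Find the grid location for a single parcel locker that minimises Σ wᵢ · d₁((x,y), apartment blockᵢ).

(6, 2)

Manhattan distance separates: Σwᵢ(|x−xᵢ|+|y−yᵢ|) = Σwᵢ|x−xᵢ| + Σwᵢ|y−yᵢ|, so x and y are optimised independently as 1-D weighted medians.
Total weight W = 260; half = 130.
x-coordinate, sorted with cumulative weight:
  x=3 (S, w=75) cum 75
  x=5 (R, w=45) cum 120
  x=6 (P, w=50) cum 170  ← median
  x=10 (Q, w=90) cum 260
⇒ x* = 6
y-coordinate, sorted with cumulative weight:
  y=0 (Q, w=90) cum 90
  y=2 (P, w=50) cum 140  ← median
  y=3 (R, w=45) cum 185
  y=11 (S, w=75) cum 260
⇒ y* = 2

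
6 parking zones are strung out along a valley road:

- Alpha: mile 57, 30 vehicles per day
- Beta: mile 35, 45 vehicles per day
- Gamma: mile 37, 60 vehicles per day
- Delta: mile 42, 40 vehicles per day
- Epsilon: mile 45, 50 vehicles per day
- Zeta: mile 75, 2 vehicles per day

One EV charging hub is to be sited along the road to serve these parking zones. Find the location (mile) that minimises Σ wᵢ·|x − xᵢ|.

x = 42

For a sum of weighted absolute distances on a line, the optimum is the weighted median (not the mean). Total weight W = 227; half-weight = 113.5.
Sort by position and accumulate weight:
  mile 35 (Beta, w=45) → cum 45
  mile 37 (Gamma, w=60) → cum 105
  mile 42 (Delta, w=40) → cum 145  ≥ 113.5 → median here
  mile 45 (Epsilon, w=50) → cum 195
  mile 57 (Alpha, w=30) → cum 225
  mile 75 (Zeta, w=2) → cum 227
Optimal location: mile 42.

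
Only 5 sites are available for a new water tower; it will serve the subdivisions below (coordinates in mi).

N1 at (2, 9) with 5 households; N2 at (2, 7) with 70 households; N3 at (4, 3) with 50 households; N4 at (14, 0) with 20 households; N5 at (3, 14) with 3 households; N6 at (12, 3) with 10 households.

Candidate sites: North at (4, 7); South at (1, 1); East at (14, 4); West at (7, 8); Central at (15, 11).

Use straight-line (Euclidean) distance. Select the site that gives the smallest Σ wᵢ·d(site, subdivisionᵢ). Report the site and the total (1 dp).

North, total 708.9 mi

Total weighted distance at each candidate:
  North (4, 7): total = 708.9
  South (1, 1): total = 1058.4
  East (14, 4): total = 1580.3
  West (7, 8): total = 978.9
  Central (15, 11): total = 2041.4
Minimum is at North with total 708.9 mi.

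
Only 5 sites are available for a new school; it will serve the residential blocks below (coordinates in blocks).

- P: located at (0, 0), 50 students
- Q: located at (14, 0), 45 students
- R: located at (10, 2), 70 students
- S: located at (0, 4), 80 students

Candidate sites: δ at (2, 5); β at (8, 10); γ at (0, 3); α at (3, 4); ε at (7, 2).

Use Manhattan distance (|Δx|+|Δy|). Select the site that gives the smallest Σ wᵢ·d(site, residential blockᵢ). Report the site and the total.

γ, total 1765 blocks

Total weighted distance at each candidate:
  δ (2, 5): total = 2125
  β (8, 10): total = 3440
  γ (0, 3): total = 1765
  α (3, 4): total = 1895
  ε (7, 2): total = 1785
Minimum is at γ with total 1765 blocks.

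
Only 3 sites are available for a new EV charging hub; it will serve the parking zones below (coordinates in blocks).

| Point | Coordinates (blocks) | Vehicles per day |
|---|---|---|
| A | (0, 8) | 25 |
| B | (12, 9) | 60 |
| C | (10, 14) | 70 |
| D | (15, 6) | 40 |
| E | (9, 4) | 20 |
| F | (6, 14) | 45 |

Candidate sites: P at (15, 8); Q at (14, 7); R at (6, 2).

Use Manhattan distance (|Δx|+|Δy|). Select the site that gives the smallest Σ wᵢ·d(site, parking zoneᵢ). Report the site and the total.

Total weighted distance at each candidate:
  P (15, 8): total = 2340
  Q (14, 7): total = 2300
  R (6, 2): total = 3360
Minimum is at Q with total 2300 blocks.

Q, total 2300 blocks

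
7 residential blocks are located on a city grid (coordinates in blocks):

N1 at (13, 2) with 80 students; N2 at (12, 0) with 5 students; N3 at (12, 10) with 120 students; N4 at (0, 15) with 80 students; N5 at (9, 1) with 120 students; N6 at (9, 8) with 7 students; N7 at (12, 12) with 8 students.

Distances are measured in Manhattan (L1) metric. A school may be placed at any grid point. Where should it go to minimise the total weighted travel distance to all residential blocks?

(12, 8)

Manhattan distance separates: Σwᵢ(|x−xᵢ|+|y−yᵢ|) = Σwᵢ|x−xᵢ| + Σwᵢ|y−yᵢ|, so x and y are optimised independently as 1-D weighted medians.
Total weight W = 420; half = 210.
x-coordinate, sorted with cumulative weight:
  x=0 (N4, w=80) cum 80
  x=9 (N5, w=120) cum 200
  x=9 (N6, w=7) cum 207
  x=12 (N2, w=5) cum 212  ← median
  x=12 (N3, w=120) cum 332
  x=12 (N7, w=8) cum 340
  x=13 (N1, w=80) cum 420
⇒ x* = 12
y-coordinate, sorted with cumulative weight:
  y=0 (N2, w=5) cum 5
  y=1 (N5, w=120) cum 125
  y=2 (N1, w=80) cum 205
  y=8 (N6, w=7) cum 212  ← median
  y=10 (N3, w=120) cum 332
  y=12 (N7, w=8) cum 340
  y=15 (N4, w=80) cum 420
⇒ y* = 8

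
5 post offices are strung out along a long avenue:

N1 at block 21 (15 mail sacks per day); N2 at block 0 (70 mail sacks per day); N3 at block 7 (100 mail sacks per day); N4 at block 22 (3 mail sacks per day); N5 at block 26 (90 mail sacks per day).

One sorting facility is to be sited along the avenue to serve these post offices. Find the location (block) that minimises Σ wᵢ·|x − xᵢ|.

For a sum of weighted absolute distances on a line, the optimum is the weighted median (not the mean). Total weight W = 278; half-weight = 139.
Sort by position and accumulate weight:
  block 0 (N2, w=70) → cum 70
  block 7 (N3, w=100) → cum 170  ≥ 139 → median here
  block 21 (N1, w=15) → cum 185
  block 22 (N4, w=3) → cum 188
  block 26 (N5, w=90) → cum 278
Optimal location: block 7.

x = 7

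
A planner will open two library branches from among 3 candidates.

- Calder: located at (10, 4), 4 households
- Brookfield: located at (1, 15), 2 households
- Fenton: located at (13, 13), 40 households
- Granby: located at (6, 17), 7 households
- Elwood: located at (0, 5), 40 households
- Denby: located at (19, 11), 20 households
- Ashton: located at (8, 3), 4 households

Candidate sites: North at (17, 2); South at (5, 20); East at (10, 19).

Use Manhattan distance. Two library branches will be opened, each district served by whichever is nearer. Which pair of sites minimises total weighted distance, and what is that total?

{North, East}, total 1524

Evaluate every pair (each demand assigned to the nearer of the two):
  {North, East}: total = 1524
  {South, East}: total = 1678
  {North, South}: total = 1742
Best pair: {North, East} with total 1524.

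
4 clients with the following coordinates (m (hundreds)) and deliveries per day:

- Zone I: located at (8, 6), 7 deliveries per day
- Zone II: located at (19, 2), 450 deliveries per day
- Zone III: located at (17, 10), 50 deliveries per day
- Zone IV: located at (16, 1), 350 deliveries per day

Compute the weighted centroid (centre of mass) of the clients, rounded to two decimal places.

(17.57, 2.09)

The minimiser of Σwᵢ‖p−pᵢ‖² is the weighted centroid p* = (Σwᵢpᵢ)/(Σwᵢ).
Σwᵢ = 857.
Σwᵢxᵢ = 7·8 + 450·19 + 50·17 + 350·16 = 15056.
Σwᵢyᵢ = 7·6 + 450·2 + 50·10 + 350·1 = 1792.
x* = 15056/857 = 17.57, y* = 1792/857 = 2.09.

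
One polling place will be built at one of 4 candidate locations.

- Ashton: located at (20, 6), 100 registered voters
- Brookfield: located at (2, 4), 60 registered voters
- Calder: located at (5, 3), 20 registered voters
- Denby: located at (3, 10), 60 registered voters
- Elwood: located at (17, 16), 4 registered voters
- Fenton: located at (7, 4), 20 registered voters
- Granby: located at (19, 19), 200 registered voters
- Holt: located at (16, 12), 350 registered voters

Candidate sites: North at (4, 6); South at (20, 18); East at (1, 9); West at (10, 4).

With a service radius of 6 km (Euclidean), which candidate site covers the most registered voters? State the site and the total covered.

South, covering 204

Coverage radius r = 6 km; a point is covered iff (Δx)²+(Δy)² ≤ 6² = 36.
  North (4, 6): covers {Brookfield, Calder, Denby, Fenton} → 160
  South (20, 18): covers {Elwood, Granby} → 204
  East (1, 9): covers {Brookfield, Denby} → 120
  West (10, 4): covers {Calder, Fenton} → 40
Maximum coverage at South: 204 registered voters.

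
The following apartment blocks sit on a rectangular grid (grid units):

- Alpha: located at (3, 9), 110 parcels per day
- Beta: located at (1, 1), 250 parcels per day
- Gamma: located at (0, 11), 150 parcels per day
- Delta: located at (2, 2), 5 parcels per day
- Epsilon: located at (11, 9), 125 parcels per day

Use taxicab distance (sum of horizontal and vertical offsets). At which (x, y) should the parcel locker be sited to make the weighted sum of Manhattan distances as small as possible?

(1, 9)

Manhattan distance separates: Σwᵢ(|x−xᵢ|+|y−yᵢ|) = Σwᵢ|x−xᵢ| + Σwᵢ|y−yᵢ|, so x and y are optimised independently as 1-D weighted medians.
Total weight W = 640; half = 320.
x-coordinate, sorted with cumulative weight:
  x=0 (Gamma, w=150) cum 150
  x=1 (Beta, w=250) cum 400  ← median
  x=2 (Delta, w=5) cum 405
  x=3 (Alpha, w=110) cum 515
  x=11 (Epsilon, w=125) cum 640
⇒ x* = 1
y-coordinate, sorted with cumulative weight:
  y=1 (Beta, w=250) cum 250
  y=2 (Delta, w=5) cum 255
  y=9 (Alpha, w=110) cum 365  ← median
  y=9 (Epsilon, w=125) cum 490
  y=11 (Gamma, w=150) cum 640
⇒ y* = 9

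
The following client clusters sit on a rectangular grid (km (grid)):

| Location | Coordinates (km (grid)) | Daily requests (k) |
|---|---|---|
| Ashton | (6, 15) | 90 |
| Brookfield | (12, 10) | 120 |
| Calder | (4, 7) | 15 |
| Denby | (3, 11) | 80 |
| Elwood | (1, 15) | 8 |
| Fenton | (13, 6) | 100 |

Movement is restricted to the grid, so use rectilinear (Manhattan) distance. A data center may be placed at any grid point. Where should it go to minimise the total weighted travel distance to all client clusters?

(12, 10)

Manhattan distance separates: Σwᵢ(|x−xᵢ|+|y−yᵢ|) = Σwᵢ|x−xᵢ| + Σwᵢ|y−yᵢ|, so x and y are optimised independently as 1-D weighted medians.
Total weight W = 413; half = 206.5.
x-coordinate, sorted with cumulative weight:
  x=1 (Elwood, w=8) cum 8
  x=3 (Denby, w=80) cum 88
  x=4 (Calder, w=15) cum 103
  x=6 (Ashton, w=90) cum 193
  x=12 (Brookfield, w=120) cum 313  ← median
  x=13 (Fenton, w=100) cum 413
⇒ x* = 12
y-coordinate, sorted with cumulative weight:
  y=6 (Fenton, w=100) cum 100
  y=7 (Calder, w=15) cum 115
  y=10 (Brookfield, w=120) cum 235  ← median
  y=11 (Denby, w=80) cum 315
  y=15 (Ashton, w=90) cum 405
  y=15 (Elwood, w=8) cum 413
⇒ y* = 10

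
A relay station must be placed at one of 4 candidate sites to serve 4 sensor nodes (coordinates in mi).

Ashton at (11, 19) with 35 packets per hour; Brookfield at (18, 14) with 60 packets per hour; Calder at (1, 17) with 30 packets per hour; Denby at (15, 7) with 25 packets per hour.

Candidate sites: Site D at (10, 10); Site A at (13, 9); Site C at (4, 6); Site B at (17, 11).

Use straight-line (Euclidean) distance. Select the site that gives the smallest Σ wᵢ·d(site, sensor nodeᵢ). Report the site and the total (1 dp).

Total weighted distance at each candidate:
  Site D (10, 10): total = 1341.4
  Site A (13, 9): total = 1284.6
  Site C (4, 6): total = 2102.4
  Site B (17, 11): total = 1164.2
Minimum is at Site B with total 1164.2 mi.

Site B, total 1164.2 mi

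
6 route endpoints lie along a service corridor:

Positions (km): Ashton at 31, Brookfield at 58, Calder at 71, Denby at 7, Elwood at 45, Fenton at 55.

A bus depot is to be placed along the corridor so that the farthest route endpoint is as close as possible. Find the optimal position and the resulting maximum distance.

The 1-center on a line is the midpoint of the two extreme points: leftmost at 7, rightmost at 71.
Optimal location = (7 + 71)/2 = 39; maximum distance = (71 − 7)/2 = 32.

location 39, max distance 32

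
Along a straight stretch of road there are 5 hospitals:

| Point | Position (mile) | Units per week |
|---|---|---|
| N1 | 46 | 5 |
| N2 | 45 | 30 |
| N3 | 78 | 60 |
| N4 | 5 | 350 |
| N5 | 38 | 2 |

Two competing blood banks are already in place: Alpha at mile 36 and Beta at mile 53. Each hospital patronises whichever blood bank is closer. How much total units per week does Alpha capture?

The indifferent point is the midpoint (36+53)/2 = 44.5; hospitals left of it (closer to Alpha at 36) go to Alpha, those right go to Beta.
  N4 at 5 (w=350) → Alpha
  N5 at 38 (w=2) → Alpha
  N2 at 45 (w=30) → Beta
  N1 at 46 (w=5) → Beta
  N3 at 78 (w=60) → Beta
Alpha captures 352; Beta captures 95.

352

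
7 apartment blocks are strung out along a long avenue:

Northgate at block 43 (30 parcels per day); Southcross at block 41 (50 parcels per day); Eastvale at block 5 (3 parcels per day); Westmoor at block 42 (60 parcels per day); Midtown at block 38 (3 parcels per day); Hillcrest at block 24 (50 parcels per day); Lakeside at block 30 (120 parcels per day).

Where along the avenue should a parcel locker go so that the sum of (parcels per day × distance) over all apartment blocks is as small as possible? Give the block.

x = 30

For a sum of weighted absolute distances on a line, the optimum is the weighted median (not the mean). Total weight W = 316; half-weight = 158.
Sort by position and accumulate weight:
  block 5 (Eastvale, w=3) → cum 3
  block 24 (Hillcrest, w=50) → cum 53
  block 30 (Lakeside, w=120) → cum 173  ≥ 158 → median here
  block 38 (Midtown, w=3) → cum 176
  block 41 (Southcross, w=50) → cum 226
  block 42 (Westmoor, w=60) → cum 286
  block 43 (Northgate, w=30) → cum 316
Optimal location: block 30.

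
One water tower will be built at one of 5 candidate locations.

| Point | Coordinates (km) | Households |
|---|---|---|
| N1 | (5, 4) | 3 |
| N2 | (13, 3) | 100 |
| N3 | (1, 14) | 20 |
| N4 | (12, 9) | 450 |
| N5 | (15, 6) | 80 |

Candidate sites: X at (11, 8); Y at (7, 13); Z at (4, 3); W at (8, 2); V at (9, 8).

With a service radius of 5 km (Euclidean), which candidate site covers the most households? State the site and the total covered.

X, covering 530

Coverage radius r = 5 km; a point is covered iff (Δx)²+(Δy)² ≤ 5² = 25.
  X (11, 8): covers {N4, N5} → 530
  Y (7, 13): covers {none} → 0
  Z (4, 3): covers {N1} → 3
  W (8, 2): covers {N1} → 3
  V (9, 8): covers {N4} → 450
Maximum coverage at X: 530 households.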